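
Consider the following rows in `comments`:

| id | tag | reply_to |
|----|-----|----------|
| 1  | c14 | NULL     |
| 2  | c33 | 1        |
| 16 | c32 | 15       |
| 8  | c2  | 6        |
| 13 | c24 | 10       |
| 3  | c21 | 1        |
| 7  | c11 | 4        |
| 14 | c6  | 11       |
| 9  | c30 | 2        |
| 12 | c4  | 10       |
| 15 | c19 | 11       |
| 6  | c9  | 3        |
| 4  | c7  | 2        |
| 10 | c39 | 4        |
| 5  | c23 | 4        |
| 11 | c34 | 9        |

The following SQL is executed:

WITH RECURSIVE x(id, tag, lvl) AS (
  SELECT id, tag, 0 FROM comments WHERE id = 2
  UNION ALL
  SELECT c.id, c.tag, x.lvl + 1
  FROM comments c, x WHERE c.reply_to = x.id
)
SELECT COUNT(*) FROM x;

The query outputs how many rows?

12

Base: id=2 (c33) at lvl 0.
Iteration 1: rows with reply_to in {2} -> c7 (id 4, lvl 1), c30 (id 9, lvl 1).
Iteration 2: rows with reply_to in {4,9} -> c23 (id 5, lvl 2), c11 (id 7, lvl 2), c39 (id 10, lvl 2), c34 (id 11, lvl 2).
Iteration 3: rows with reply_to in {5,7,10,11} -> c4 (id 12, lvl 3), c24 (id 13, lvl 3), c6 (id 14, lvl 3), c19 (id 15, lvl 3).
Iteration 4: rows with reply_to in {12,13,14,15} -> c32 (id 16, lvl 4).
Iteration 5: no rows with reply_to in {16}; recursion stops.
Total rows emitted: 12.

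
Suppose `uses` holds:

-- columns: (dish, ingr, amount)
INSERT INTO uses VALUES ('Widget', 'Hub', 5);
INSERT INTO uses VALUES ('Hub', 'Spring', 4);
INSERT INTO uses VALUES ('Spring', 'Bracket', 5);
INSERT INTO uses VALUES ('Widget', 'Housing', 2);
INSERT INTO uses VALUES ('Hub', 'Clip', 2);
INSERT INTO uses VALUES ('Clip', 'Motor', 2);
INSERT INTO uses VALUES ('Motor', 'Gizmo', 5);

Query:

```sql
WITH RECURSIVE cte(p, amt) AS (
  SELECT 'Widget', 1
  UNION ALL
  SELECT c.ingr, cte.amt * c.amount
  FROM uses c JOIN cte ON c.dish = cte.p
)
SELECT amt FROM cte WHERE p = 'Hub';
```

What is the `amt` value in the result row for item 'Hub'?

Base: (Widget, amt=1).
Iteration 1: components of {Widget} -> Housing = 1*2 = 2, Hub = 1*5 = 5.
Iteration 2: components of {Housing,Hub} -> Clip = 5*2 = 10, Spring = 5*4 = 20.
Iteration 3: components of {Clip,Spring} -> Bracket = 20*5 = 100, Motor = 10*2 = 20.
Iteration 4: components of {Bracket,Motor} -> Gizmo = 20*5 = 100.
Iteration 5: no further components; recursion stops.

5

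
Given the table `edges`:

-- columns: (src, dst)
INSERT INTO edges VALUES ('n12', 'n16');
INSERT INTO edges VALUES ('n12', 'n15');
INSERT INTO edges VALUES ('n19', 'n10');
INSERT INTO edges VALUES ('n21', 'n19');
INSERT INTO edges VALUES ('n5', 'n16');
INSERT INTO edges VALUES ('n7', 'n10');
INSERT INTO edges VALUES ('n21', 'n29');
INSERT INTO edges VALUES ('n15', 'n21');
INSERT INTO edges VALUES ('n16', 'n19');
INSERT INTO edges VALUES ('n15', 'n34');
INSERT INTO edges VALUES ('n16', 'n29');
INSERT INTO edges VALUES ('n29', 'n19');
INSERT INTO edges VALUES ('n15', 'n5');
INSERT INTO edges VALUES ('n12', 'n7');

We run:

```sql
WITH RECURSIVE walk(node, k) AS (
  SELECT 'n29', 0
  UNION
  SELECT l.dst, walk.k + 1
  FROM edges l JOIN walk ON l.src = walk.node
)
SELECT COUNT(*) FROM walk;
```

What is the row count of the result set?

3

Base: (n29, k=0).
Iteration 1: edges from {n29} -> (n19, k=1).
Iteration 2: edges from {n19} -> (n10, k=2).
Iteration 3: no outgoing edges from {n10}; recursion stops.
Total rows emitted: 3.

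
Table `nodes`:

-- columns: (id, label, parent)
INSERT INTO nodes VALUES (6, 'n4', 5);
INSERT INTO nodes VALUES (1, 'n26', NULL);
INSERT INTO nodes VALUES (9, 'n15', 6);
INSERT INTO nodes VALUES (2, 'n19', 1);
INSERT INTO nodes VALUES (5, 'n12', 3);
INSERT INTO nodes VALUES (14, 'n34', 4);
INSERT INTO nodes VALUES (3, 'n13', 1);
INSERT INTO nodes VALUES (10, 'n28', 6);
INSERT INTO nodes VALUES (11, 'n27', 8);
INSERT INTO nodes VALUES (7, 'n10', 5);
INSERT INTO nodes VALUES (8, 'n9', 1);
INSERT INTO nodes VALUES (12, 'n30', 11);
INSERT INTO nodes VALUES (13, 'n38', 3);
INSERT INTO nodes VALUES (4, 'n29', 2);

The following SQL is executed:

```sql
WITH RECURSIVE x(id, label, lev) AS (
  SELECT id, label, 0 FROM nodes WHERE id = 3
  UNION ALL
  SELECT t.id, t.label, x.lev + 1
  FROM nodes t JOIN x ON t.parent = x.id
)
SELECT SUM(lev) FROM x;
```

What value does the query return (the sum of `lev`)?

12

Base: id=3 (n13) at lev 0.
Iteration 1: rows with parent in {3} -> n12 (id 5, lev 1), n38 (id 13, lev 1).
Iteration 2: rows with parent in {5,13} -> n4 (id 6, lev 2), n10 (id 7, lev 2).
Iteration 3: rows with parent in {6,7} -> n15 (id 9, lev 3), n28 (id 10, lev 3).
Iteration 4: no rows with parent in {9,10}; recursion stops.
SUM(lev) = 0 + 1 + 1 + 2 + 2 + 3 + 3 = 12.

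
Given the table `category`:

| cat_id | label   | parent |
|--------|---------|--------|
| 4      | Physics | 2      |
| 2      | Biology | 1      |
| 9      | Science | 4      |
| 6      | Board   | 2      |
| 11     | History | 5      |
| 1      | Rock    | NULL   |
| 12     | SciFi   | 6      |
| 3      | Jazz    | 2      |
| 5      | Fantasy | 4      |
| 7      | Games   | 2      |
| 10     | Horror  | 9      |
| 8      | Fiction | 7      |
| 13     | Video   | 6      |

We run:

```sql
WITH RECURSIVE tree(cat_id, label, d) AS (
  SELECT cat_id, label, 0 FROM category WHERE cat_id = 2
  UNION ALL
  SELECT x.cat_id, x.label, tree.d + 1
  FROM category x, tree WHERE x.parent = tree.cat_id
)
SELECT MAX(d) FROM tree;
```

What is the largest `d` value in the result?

Base: cat_id=2 (Biology) at d 0.
Iteration 1: rows with parent in {2} -> Jazz (id 3, d 1), Physics (id 4, d 1), Board (id 6, d 1), Games (id 7, d 1).
Iteration 2: rows with parent in {3,4,6,7} -> Fantasy (id 5, d 2), Fiction (id 8, d 2), Science (id 9, d 2), SciFi (id 12, d 2), Video (id 13, d 2).
Iteration 3: rows with parent in {5,8,9,12,13} -> Horror (id 10, d 3), History (id 11, d 3).
Iteration 4: no rows with parent in {10,11}; recursion stops.
d values: 0, 1, 1, 1, 1, 2, 2, 2, 2, 2, 3, 3; the maximum is 3.

3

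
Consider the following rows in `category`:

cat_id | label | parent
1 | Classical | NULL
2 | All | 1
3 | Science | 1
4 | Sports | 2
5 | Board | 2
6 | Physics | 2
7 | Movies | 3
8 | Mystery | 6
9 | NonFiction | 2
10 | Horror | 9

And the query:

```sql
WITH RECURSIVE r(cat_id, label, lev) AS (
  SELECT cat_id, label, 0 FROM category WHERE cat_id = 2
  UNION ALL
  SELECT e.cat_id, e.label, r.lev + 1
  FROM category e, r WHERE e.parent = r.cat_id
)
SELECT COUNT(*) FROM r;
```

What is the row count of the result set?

7

Base: cat_id=2 (All) at lev 0.
Iteration 1: rows with parent in {2} -> Sports (id 4, lev 1), Board (id 5, lev 1), Physics (id 6, lev 1), NonFiction (id 9, lev 1).
Iteration 2: rows with parent in {4,5,6,9} -> Mystery (id 8, lev 2), Horror (id 10, lev 2).
Iteration 3: no rows with parent in {8,10}; recursion stops.
Total rows emitted: 7.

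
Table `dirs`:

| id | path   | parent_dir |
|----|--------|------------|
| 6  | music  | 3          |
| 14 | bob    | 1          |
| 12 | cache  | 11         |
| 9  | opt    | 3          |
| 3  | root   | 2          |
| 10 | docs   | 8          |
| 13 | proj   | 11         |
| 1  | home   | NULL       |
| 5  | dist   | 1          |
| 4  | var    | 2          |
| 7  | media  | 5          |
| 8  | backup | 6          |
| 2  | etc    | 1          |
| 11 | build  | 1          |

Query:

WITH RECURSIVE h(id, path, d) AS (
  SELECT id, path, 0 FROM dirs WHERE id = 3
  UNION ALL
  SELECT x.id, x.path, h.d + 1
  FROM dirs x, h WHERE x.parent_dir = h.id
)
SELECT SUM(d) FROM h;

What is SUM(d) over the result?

7

Base: id=3 (root) at d 0.
Iteration 1: rows with parent_dir in {3} -> music (id 6, d 1), opt (id 9, d 1).
Iteration 2: rows with parent_dir in {6,9} -> backup (id 8, d 2).
Iteration 3: rows with parent_dir in {8} -> docs (id 10, d 3).
Iteration 4: no rows with parent_dir in {10}; recursion stops.
SUM(d) = 0 + 1 + 1 + 2 + 3 = 7.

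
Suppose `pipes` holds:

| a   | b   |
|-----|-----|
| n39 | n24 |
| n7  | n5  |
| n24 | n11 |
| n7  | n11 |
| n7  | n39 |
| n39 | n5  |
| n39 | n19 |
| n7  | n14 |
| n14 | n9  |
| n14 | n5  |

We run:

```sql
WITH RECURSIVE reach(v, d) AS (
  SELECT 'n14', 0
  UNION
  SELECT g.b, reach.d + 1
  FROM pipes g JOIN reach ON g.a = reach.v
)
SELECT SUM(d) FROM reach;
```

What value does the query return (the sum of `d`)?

Base: (n14, d=0).
Iteration 1: edges from {n14} -> (n5, d=1), (n9, d=1).
Iteration 2: no outgoing edges from {n5,n9}; recursion stops.
SUM(d) = 0 + 1 + 1 = 2.

2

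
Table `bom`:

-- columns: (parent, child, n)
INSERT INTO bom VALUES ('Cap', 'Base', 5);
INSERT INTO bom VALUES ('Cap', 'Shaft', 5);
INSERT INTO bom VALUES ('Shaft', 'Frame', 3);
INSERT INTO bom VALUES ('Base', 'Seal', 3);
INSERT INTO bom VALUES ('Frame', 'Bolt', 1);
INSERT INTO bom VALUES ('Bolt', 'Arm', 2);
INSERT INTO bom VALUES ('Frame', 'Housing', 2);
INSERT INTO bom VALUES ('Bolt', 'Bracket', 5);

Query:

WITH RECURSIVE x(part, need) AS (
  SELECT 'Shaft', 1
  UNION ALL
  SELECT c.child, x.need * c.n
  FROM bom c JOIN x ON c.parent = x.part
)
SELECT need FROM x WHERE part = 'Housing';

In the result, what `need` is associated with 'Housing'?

6

Base: (Shaft, need=1).
Iteration 1: components of {Shaft} -> Frame = 1*3 = 3.
Iteration 2: components of {Frame} -> Bolt = 3*1 = 3, Housing = 3*2 = 6.
Iteration 3: components of {Bolt,Housing} -> Arm = 3*2 = 6, Bracket = 3*5 = 15.
Iteration 4: no further components; recursion stops.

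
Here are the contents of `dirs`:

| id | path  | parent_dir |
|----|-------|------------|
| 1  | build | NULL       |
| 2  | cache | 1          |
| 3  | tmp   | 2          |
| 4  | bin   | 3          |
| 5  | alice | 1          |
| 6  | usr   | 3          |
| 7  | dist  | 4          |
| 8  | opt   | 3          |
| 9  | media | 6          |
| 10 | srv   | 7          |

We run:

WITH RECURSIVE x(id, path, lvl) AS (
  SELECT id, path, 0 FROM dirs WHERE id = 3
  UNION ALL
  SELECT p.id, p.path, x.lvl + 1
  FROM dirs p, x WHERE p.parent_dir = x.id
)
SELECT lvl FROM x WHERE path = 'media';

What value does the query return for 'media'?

2

Base: id=3 (tmp) at lvl 0.
Iteration 1: rows with parent_dir in {3} -> bin (id 4, lvl 1), usr (id 6, lvl 1), opt (id 8, lvl 1).
Iteration 2: rows with parent_dir in {4,6,8} -> dist (id 7, lvl 2), media (id 9, lvl 2).
Iteration 3: rows with parent_dir in {7,9} -> srv (id 10, lvl 3).
Iteration 4: no rows with parent_dir in {10}; recursion stops.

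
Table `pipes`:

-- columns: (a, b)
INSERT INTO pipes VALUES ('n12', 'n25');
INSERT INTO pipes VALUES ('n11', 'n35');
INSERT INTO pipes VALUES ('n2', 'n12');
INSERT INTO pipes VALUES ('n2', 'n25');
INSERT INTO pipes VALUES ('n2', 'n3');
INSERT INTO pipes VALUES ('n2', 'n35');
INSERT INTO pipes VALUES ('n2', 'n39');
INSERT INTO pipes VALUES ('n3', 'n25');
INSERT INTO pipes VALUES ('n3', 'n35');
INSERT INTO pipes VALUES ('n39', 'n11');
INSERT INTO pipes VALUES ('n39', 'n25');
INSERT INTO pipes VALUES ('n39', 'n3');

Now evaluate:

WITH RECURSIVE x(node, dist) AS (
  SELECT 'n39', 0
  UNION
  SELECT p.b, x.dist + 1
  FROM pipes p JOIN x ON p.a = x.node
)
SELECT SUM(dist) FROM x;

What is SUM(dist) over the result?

7

Base: (n39, dist=0).
Iteration 1: edges from {n39} -> (n11, dist=1), (n25, dist=1), (n3, dist=1).
Iteration 2: edges from {n11,n25,n3} -> (n25, dist=2), (n35, dist=2). [UNION drops 1 duplicate row(s)]
Iteration 3: no outgoing edges from {n25,n35}; recursion stops.
SUM(dist) = 0 + 1 + 1 + 1 + 2 + 2 = 7.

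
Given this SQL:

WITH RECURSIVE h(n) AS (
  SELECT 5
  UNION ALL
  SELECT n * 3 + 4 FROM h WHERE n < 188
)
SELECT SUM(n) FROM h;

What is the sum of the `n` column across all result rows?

837

Base: n=5.
Iteration 1: 5 < 188 holds -> n = 5 * 3 + 4 = 19.
Iteration 2: 19 < 188 holds -> n = 19 * 3 + 4 = 61.
Iteration 3: 61 < 188 holds -> n = 61 * 3 + 4 = 187.
Iteration 4: 187 < 188 holds -> n = 187 * 3 + 4 = 565.
Iteration 5: 565 < 188 fails; recursion stops.
SUM(n) = 5 + 19 + 61 + 187 + 565 = 837.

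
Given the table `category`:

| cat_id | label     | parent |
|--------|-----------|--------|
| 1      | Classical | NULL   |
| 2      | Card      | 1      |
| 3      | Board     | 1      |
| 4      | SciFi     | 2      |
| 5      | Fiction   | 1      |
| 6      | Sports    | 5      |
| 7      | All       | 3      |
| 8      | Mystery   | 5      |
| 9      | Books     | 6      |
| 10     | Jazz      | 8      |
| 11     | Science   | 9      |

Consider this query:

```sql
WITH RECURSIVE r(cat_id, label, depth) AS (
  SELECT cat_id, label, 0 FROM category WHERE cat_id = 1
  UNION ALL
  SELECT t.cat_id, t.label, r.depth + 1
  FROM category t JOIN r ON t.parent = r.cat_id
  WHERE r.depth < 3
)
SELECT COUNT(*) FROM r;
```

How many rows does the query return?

Base: cat_id=1 (Classical) at depth 0.
Iteration 1: rows with parent in {1} -> Card (id 2, depth 1), Board (id 3, depth 1), Fiction (id 5, depth 1).
Iteration 2: rows with parent in {2,3,5} -> SciFi (id 4, depth 2), Sports (id 6, depth 2), All (id 7, depth 2), Mystery (id 8, depth 2).
Iteration 3: rows with parent in {4,6,7,8} -> Books (id 9, depth 3), Jazz (id 10, depth 3).
Iteration 4: depth < 3 fails for all current rows; recursion stops.
Total rows emitted: 10.

10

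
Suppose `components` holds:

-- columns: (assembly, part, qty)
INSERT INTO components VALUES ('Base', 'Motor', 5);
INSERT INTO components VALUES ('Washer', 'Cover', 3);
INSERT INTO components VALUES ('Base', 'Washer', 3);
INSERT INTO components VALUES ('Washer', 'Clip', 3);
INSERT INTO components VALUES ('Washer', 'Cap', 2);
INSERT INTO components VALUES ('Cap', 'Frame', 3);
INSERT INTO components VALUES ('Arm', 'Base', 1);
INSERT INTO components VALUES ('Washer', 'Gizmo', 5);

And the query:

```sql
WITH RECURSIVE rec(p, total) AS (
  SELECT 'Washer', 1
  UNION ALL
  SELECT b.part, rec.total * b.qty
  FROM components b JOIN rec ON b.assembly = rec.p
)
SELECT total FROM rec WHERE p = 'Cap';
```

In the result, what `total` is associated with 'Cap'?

Base: (Washer, total=1).
Iteration 1: components of {Washer} -> Cap = 1*2 = 2, Clip = 1*3 = 3, Cover = 1*3 = 3, Gizmo = 1*5 = 5.
Iteration 2: components of {Cap,Clip,Cover,Gizmo} -> Frame = 2*3 = 6.
Iteration 3: no further components; recursion stops.

2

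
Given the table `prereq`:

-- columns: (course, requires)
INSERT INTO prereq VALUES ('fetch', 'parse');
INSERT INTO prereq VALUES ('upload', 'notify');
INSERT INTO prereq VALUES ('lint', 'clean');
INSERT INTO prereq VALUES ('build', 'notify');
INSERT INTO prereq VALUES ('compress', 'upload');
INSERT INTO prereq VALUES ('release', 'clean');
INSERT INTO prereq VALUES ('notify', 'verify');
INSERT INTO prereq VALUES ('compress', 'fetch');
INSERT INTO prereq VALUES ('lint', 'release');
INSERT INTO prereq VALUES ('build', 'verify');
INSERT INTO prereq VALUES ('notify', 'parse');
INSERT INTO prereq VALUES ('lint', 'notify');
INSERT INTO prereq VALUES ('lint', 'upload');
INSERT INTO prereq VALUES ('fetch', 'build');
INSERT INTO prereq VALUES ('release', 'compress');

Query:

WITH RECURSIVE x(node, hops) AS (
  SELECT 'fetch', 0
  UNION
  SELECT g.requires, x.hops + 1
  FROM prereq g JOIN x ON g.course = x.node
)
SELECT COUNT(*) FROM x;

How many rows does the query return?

Base: (fetch, hops=0).
Iteration 1: edges from {fetch} -> (build, hops=1), (parse, hops=1).
Iteration 2: edges from {build,parse} -> (notify, hops=2), (verify, hops=2).
Iteration 3: edges from {notify,verify} -> (parse, hops=3), (verify, hops=3).
Iteration 4: no outgoing edges from {parse,verify}; recursion stops.
Total rows emitted: 7.

7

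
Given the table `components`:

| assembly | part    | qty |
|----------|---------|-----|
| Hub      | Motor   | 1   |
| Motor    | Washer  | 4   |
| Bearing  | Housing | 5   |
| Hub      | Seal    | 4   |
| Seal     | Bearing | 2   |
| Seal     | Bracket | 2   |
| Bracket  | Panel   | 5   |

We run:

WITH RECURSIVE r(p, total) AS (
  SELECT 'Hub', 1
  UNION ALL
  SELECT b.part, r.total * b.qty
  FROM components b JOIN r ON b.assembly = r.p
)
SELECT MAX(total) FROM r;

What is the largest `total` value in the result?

Base: (Hub, total=1).
Iteration 1: components of {Hub} -> Motor = 1*1 = 1, Seal = 1*4 = 4.
Iteration 2: components of {Motor,Seal} -> Bearing = 4*2 = 8, Bracket = 4*2 = 8, Washer = 1*4 = 4.
Iteration 3: components of {Bearing,Bracket,Washer} -> Housing = 8*5 = 40, Panel = 8*5 = 40.
Iteration 4: no further components; recursion stops.
total values: 1, 1, 4, 4, 8, 8, 40, 40; the maximum is 40.

40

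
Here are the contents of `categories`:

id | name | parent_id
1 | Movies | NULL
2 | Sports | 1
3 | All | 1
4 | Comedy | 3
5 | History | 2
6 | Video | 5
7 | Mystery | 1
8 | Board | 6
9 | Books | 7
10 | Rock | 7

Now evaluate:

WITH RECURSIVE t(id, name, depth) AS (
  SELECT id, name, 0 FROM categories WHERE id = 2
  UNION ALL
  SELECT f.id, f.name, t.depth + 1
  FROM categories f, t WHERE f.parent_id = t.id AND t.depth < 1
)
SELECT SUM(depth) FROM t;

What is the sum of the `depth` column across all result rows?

1

Base: id=2 (Sports) at depth 0.
Iteration 1: rows with parent_id in {2} -> History (id 5, depth 1).
Iteration 2: depth < 1 fails for all current rows; recursion stops.
SUM(depth) = 0 + 1 = 1.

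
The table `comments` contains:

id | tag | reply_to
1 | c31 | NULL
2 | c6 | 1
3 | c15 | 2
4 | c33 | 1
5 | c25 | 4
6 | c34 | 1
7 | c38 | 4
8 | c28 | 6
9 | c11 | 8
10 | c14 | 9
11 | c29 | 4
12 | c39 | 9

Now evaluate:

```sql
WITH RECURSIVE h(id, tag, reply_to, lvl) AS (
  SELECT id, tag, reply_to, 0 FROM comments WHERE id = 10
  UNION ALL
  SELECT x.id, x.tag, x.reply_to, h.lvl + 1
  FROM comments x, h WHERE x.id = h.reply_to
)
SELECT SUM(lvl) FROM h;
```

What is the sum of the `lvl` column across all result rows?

10

Base: id=10 (c14), reply_to=9, lvl 0.
Iteration 1: join on id=9 -> c11 (id 9, reply_to=8, lvl 1).
Iteration 2: join on id=8 -> c28 (id 8, reply_to=6, lvl 2).
Iteration 3: join on id=6 -> c34 (id 6, reply_to=1, lvl 3).
Iteration 4: join on id=1 -> c31 (id 1, reply_to=NULL, lvl 4).
Iteration 5: reply_to is NULL; no match; recursion stops.
SUM(lvl) = 0 + 1 + 2 + 3 + 4 = 10.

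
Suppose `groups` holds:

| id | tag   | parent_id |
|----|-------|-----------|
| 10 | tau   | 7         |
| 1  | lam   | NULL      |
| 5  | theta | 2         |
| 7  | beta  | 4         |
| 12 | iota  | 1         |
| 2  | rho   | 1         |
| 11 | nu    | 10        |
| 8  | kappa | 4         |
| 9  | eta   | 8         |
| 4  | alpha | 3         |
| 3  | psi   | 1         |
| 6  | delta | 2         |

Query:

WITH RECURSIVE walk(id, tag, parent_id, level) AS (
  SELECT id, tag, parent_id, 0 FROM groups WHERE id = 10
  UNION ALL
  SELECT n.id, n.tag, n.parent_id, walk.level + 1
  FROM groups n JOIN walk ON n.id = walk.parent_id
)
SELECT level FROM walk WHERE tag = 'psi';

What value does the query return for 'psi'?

3

Base: id=10 (tau), parent_id=7, level 0.
Iteration 1: join on id=7 -> beta (id 7, parent_id=4, level 1).
Iteration 2: join on id=4 -> alpha (id 4, parent_id=3, level 2).
Iteration 3: join on id=3 -> psi (id 3, parent_id=1, level 3).
Iteration 4: join on id=1 -> lam (id 1, parent_id=NULL, level 4).
Iteration 5: parent_id is NULL; no match; recursion stops.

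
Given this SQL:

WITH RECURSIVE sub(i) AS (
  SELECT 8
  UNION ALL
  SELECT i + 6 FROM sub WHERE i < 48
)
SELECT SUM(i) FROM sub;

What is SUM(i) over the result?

Base: i=8.
Iteration 1: 8 < 48 holds -> i = 8 + 6 = 14.
Iteration 2: 14 < 48 holds -> i = 14 + 6 = 20.
Iteration 3: 20 < 48 holds -> i = 20 + 6 = 26.
Iteration 4: 26 < 48 holds -> i = 26 + 6 = 32.
Iteration 5: 32 < 48 holds -> i = 32 + 6 = 38.
Iteration 6: 38 < 48 holds -> i = 38 + 6 = 44.
Iteration 7: 44 < 48 holds -> i = 44 + 6 = 50.
Iteration 8: 50 < 48 fails; recursion stops.
SUM(i) = 8 + 14 + 20 + 26 + 32 + 38 + 44 + 50 = 232.

232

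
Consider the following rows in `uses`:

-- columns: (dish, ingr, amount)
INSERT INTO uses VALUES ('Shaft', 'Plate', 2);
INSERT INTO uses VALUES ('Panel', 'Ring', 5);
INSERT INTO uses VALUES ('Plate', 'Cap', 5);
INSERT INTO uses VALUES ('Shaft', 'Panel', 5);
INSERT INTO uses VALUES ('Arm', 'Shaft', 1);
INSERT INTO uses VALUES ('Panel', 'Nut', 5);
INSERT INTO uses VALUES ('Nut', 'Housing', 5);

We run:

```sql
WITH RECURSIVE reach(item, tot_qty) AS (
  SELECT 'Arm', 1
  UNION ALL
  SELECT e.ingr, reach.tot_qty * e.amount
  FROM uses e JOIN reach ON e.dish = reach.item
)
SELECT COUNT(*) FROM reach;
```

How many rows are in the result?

Base: (Arm, tot_qty=1).
Iteration 1: components of {Arm} -> Shaft = 1*1 = 1.
Iteration 2: components of {Shaft} -> Panel = 1*5 = 5, Plate = 1*2 = 2.
Iteration 3: components of {Panel,Plate} -> Cap = 2*5 = 10, Nut = 5*5 = 25, Ring = 5*5 = 25.
Iteration 4: components of {Cap,Nut,Ring} -> Housing = 25*5 = 125.
Iteration 5: no further components; recursion stops.
Total rows emitted: 8.

8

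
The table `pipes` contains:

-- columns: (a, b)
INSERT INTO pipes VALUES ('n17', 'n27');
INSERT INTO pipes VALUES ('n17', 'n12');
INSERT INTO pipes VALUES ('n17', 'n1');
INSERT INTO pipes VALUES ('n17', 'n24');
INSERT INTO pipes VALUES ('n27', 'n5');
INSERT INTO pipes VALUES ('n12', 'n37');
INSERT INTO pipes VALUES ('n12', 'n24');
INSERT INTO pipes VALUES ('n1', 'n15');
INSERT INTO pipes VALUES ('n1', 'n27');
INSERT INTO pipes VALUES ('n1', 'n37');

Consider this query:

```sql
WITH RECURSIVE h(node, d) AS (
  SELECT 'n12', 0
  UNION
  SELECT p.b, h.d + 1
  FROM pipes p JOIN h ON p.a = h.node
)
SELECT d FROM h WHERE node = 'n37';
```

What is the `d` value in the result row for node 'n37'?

1

Base: (n12, d=0).
Iteration 1: edges from {n12} -> (n24, d=1), (n37, d=1).
Iteration 2: no outgoing edges from {n24,n37}; recursion stops.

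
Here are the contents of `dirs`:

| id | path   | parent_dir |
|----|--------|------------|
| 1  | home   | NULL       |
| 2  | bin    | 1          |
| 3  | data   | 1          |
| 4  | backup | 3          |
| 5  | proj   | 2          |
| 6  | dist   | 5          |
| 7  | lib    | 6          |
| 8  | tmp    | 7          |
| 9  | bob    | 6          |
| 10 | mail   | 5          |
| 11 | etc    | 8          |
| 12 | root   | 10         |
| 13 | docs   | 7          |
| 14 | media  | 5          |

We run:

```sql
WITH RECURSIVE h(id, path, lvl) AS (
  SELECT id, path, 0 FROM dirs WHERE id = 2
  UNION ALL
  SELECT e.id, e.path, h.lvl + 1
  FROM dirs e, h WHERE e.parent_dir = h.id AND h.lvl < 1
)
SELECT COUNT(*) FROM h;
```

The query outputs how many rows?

2

Base: id=2 (bin) at lvl 0.
Iteration 1: rows with parent_dir in {2} -> proj (id 5, lvl 1).
Iteration 2: lvl < 1 fails for all current rows; recursion stops.
Total rows emitted: 2.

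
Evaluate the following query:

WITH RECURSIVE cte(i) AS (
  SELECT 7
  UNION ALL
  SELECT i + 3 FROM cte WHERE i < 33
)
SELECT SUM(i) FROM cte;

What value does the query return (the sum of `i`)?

Base: i=7.
Iteration 1: 7 < 33 holds -> i = 7 + 3 = 10.
Iteration 2: 10 < 33 holds -> i = 10 + 3 = 13.
Iteration 3: 13 < 33 holds -> i = 13 + 3 = 16.
Iteration 4: 16 < 33 holds -> i = 16 + 3 = 19.
Iteration 5: 19 < 33 holds -> i = 19 + 3 = 22.
Iteration 6: 22 < 33 holds -> i = 22 + 3 = 25.
Iteration 7: 25 < 33 holds -> i = 25 + 3 = 28.
Iteration 8: 28 < 33 holds -> i = 28 + 3 = 31.
Iteration 9: 31 < 33 holds -> i = 31 + 3 = 34.
Iteration 10: 34 < 33 fails; recursion stops.
SUM(i) = 7 + 10 + 13 + 16 + 19 + 22 + 25 + 28 + 31 + 34 = 205.

205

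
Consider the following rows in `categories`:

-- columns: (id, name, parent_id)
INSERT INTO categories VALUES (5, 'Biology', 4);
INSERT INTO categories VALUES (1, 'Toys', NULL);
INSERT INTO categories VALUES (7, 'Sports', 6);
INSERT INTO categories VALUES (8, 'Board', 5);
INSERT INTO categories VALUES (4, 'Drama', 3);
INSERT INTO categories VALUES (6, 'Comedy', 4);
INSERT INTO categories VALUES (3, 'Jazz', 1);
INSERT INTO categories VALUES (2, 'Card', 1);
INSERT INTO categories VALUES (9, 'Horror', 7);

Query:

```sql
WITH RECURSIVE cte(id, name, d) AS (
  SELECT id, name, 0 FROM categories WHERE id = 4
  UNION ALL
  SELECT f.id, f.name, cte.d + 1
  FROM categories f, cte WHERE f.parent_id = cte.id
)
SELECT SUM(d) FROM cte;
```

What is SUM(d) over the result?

9

Base: id=4 (Drama) at d 0.
Iteration 1: rows with parent_id in {4} -> Biology (id 5, d 1), Comedy (id 6, d 1).
Iteration 2: rows with parent_id in {5,6} -> Sports (id 7, d 2), Board (id 8, d 2).
Iteration 3: rows with parent_id in {7,8} -> Horror (id 9, d 3).
Iteration 4: no rows with parent_id in {9}; recursion stops.
SUM(d) = 0 + 1 + 1 + 2 + 2 + 3 = 9.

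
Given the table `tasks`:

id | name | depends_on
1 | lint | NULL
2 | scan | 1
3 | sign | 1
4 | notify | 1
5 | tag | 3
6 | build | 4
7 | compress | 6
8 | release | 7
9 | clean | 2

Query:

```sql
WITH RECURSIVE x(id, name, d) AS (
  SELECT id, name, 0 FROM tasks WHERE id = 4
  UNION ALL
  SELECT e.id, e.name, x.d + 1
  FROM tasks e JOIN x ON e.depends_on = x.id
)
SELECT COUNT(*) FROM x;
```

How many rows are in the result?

4

Base: id=4 (notify) at d 0.
Iteration 1: rows with depends_on in {4} -> build (id 6, d 1).
Iteration 2: rows with depends_on in {6} -> compress (id 7, d 2).
Iteration 3: rows with depends_on in {7} -> release (id 8, d 3).
Iteration 4: no rows with depends_on in {8}; recursion stops.
Total rows emitted: 4.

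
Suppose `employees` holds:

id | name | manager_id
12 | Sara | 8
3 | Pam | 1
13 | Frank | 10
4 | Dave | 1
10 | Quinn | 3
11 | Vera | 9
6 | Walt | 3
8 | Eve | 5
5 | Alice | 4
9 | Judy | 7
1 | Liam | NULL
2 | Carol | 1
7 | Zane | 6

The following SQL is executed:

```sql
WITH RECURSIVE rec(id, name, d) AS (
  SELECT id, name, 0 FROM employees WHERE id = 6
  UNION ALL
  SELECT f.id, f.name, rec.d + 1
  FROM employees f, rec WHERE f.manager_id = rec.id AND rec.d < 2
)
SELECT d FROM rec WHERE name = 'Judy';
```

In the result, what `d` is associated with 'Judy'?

Base: id=6 (Walt) at d 0.
Iteration 1: rows with manager_id in {6} -> Zane (id 7, d 1).
Iteration 2: rows with manager_id in {7} -> Judy (id 9, d 2).
Iteration 3: d < 2 fails for all current rows; recursion stops.

2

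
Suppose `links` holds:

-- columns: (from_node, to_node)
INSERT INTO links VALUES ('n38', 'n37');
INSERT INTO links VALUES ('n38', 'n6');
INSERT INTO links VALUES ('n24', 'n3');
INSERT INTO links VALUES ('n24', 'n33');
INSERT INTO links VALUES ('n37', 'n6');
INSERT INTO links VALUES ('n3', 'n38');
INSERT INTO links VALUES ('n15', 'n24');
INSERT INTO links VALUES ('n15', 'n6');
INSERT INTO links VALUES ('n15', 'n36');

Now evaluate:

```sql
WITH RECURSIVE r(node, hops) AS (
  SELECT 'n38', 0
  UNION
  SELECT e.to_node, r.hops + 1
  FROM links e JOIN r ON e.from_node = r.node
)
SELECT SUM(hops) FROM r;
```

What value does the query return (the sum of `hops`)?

Base: (n38, hops=0).
Iteration 1: edges from {n38} -> (n37, hops=1), (n6, hops=1).
Iteration 2: edges from {n37,n6} -> (n6, hops=2).
Iteration 3: no outgoing edges from {n6}; recursion stops.
SUM(hops) = 0 + 1 + 1 + 2 = 4.

4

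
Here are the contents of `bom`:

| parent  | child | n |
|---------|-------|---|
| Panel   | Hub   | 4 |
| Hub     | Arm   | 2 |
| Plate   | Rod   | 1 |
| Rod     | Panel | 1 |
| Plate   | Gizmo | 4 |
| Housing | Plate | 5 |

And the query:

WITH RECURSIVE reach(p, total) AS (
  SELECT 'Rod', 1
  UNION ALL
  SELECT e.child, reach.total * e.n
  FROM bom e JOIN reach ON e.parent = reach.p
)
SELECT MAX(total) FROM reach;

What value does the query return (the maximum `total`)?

8

Base: (Rod, total=1).
Iteration 1: components of {Rod} -> Panel = 1*1 = 1.
Iteration 2: components of {Panel} -> Hub = 1*4 = 4.
Iteration 3: components of {Hub} -> Arm = 4*2 = 8.
Iteration 4: no further components; recursion stops.
total values: 1, 1, 4, 8; the maximum is 8.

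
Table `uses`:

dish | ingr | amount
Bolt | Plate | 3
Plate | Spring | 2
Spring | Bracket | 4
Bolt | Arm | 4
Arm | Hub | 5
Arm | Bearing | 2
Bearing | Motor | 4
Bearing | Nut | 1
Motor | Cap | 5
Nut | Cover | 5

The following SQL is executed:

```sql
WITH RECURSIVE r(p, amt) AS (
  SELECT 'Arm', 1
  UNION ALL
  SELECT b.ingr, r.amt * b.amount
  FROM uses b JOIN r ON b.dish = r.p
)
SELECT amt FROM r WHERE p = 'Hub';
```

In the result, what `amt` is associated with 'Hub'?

5

Base: (Arm, amt=1).
Iteration 1: components of {Arm} -> Bearing = 1*2 = 2, Hub = 1*5 = 5.
Iteration 2: components of {Bearing,Hub} -> Motor = 2*4 = 8, Nut = 2*1 = 2.
Iteration 3: components of {Motor,Nut} -> Cap = 8*5 = 40, Cover = 2*5 = 10.
Iteration 4: no further components; recursion stops.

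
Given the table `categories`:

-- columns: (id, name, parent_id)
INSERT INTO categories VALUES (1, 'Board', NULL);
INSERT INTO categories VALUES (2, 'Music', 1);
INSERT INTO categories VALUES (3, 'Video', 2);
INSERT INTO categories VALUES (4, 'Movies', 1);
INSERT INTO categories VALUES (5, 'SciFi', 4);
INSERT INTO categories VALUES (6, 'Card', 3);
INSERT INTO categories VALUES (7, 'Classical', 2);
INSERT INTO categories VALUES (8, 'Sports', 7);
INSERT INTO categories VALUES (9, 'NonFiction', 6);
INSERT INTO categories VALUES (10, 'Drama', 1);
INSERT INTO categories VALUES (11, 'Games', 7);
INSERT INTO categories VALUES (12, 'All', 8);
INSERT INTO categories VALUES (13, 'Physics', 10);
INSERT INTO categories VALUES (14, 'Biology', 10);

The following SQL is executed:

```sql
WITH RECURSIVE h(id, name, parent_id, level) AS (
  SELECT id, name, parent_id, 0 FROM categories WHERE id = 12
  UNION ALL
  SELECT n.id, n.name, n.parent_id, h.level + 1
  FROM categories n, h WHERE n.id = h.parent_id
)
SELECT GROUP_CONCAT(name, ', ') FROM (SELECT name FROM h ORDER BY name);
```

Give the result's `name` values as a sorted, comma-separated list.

All, Board, Classical, Music, Sports

Base: id=12 (All), parent_id=8, level 0.
Iteration 1: join on id=8 -> Sports (id 8, parent_id=7, level 1).
Iteration 2: join on id=7 -> Classical (id 7, parent_id=2, level 2).
Iteration 3: join on id=2 -> Music (id 2, parent_id=1, level 3).
Iteration 4: join on id=1 -> Board (id 1, parent_id=NULL, level 4).
Iteration 5: parent_id is NULL; no match; recursion stops.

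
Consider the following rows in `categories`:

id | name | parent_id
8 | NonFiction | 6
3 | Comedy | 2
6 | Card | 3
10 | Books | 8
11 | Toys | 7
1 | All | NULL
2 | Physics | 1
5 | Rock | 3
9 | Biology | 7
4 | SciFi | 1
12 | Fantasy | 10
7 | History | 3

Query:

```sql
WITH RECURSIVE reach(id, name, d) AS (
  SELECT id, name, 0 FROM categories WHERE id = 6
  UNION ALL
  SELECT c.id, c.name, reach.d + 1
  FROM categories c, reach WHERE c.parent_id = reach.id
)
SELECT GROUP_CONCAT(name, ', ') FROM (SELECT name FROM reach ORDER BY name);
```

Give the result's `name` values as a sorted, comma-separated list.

Base: id=6 (Card) at d 0.
Iteration 1: rows with parent_id in {6} -> NonFiction (id 8, d 1).
Iteration 2: rows with parent_id in {8} -> Books (id 10, d 2).
Iteration 3: rows with parent_id in {10} -> Fantasy (id 12, d 3).
Iteration 4: no rows with parent_id in {12}; recursion stops.

Books, Card, Fantasy, NonFiction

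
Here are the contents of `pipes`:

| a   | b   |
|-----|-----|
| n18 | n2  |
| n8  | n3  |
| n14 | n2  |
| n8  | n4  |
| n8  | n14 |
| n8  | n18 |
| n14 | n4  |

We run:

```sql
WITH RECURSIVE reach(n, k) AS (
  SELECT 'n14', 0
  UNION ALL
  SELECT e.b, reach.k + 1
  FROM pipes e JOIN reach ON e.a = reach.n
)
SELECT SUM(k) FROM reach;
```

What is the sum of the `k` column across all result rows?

Base: (n14, k=0).
Iteration 1: edges from {n14} -> (n2, k=1), (n4, k=1).
Iteration 2: no outgoing edges from {n2,n4}; recursion stops.
SUM(k) = 0 + 1 + 1 = 2.

2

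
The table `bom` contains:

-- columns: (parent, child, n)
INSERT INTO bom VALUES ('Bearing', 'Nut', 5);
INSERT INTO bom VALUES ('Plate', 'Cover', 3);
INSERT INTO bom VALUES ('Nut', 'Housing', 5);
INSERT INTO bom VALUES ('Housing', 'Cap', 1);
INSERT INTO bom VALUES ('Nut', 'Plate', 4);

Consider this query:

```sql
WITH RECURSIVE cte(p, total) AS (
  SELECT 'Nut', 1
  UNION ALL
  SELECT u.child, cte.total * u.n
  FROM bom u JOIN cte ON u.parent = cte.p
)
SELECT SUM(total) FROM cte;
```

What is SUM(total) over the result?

Base: (Nut, total=1).
Iteration 1: components of {Nut} -> Housing = 1*5 = 5, Plate = 1*4 = 4.
Iteration 2: components of {Housing,Plate} -> Cap = 5*1 = 5, Cover = 4*3 = 12.
Iteration 3: no further components; recursion stops.
SUM(total) = 1 + 4 + 5 + 12 + 5 = 27.

27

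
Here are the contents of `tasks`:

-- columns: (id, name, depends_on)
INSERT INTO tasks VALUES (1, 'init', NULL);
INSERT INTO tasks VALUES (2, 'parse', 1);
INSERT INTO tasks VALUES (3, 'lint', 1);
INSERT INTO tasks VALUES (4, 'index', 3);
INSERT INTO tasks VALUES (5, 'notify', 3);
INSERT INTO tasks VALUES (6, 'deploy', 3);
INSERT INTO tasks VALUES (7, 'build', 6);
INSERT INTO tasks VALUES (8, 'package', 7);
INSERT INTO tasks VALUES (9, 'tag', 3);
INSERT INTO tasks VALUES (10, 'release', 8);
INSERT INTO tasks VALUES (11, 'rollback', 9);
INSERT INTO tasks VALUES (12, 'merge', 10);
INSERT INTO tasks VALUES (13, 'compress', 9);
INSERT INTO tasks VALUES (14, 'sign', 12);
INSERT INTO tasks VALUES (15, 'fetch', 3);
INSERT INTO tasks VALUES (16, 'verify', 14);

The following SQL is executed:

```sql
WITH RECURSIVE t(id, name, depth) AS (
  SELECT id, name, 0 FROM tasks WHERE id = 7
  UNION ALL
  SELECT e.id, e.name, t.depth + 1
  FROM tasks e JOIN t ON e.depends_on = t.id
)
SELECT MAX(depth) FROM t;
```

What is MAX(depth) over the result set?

Base: id=7 (build) at depth 0.
Iteration 1: rows with depends_on in {7} -> package (id 8, depth 1).
Iteration 2: rows with depends_on in {8} -> release (id 10, depth 2).
Iteration 3: rows with depends_on in {10} -> merge (id 12, depth 3).
Iteration 4: rows with depends_on in {12} -> sign (id 14, depth 4).
Iteration 5: rows with depends_on in {14} -> verify (id 16, depth 5).
Iteration 6: no rows with depends_on in {16}; recursion stops.
depth values: 0, 1, 2, 3, 4, 5; the maximum is 5.

5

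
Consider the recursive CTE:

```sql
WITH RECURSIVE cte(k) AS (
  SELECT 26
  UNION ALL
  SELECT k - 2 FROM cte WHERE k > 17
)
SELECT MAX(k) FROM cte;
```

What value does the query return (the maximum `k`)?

26

Base: k=26.
Iteration 1: 26 > 17 holds -> k = 26 - 2 = 24.
Iteration 2: 24 > 17 holds -> k = 24 - 2 = 22.
Iteration 3: 22 > 17 holds -> k = 22 - 2 = 20.
Iteration 4: 20 > 17 holds -> k = 20 - 2 = 18.
Iteration 5: 18 > 17 holds -> k = 18 - 2 = 16.
Iteration 6: 16 > 17 fails; recursion stops.
k values: 26, 24, 22, 20, 18, 16; the maximum is 26.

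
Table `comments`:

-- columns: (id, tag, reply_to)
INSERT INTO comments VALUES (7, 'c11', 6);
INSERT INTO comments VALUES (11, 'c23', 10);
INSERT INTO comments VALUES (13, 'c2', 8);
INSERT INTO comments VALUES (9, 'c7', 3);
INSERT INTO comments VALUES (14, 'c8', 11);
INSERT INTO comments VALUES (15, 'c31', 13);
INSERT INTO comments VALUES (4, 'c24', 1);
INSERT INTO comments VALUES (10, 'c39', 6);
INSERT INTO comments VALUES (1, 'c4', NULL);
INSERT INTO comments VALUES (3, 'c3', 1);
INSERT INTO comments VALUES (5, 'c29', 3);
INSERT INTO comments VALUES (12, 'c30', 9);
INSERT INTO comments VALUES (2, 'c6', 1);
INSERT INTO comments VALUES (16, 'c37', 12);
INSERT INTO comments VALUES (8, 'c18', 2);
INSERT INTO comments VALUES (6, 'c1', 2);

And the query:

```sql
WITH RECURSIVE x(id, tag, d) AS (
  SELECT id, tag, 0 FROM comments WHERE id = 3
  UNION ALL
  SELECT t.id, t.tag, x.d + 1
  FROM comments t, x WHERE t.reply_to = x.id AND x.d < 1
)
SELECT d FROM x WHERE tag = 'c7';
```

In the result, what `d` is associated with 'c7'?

Base: id=3 (c3) at d 0.
Iteration 1: rows with reply_to in {3} -> c29 (id 5, d 1), c7 (id 9, d 1).
Iteration 2: d < 1 fails for all current rows; recursion stops.

1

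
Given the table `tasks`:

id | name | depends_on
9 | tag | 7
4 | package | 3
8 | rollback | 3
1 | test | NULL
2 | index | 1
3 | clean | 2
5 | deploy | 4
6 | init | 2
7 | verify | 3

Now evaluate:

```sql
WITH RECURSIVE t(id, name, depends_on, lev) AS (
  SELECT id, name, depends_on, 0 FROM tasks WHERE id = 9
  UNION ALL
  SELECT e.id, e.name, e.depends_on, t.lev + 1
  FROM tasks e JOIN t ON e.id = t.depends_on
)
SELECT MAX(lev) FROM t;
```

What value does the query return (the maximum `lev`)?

Base: id=9 (tag), depends_on=7, lev 0.
Iteration 1: join on id=7 -> verify (id 7, depends_on=3, lev 1).
Iteration 2: join on id=3 -> clean (id 3, depends_on=2, lev 2).
Iteration 3: join on id=2 -> index (id 2, depends_on=1, lev 3).
Iteration 4: join on id=1 -> test (id 1, depends_on=NULL, lev 4).
Iteration 5: depends_on is NULL; no match; recursion stops.
lev values: 0, 1, 2, 3, 4; the maximum is 4.

4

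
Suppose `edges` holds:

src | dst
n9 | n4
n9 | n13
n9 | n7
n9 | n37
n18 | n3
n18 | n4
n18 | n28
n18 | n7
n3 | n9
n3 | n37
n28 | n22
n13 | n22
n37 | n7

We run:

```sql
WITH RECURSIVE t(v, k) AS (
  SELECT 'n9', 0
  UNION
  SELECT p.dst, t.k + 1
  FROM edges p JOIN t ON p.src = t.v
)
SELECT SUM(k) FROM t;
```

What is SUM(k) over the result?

Base: (n9, k=0).
Iteration 1: edges from {n9} -> (n13, k=1), (n37, k=1), (n4, k=1), (n7, k=1).
Iteration 2: edges from {n13,n37,n4,n7} -> (n22, k=2), (n7, k=2).
Iteration 3: no outgoing edges from {n22,n7}; recursion stops.
SUM(k) = 0 + 1 + 1 + 1 + 1 + 2 + 2 = 8.

8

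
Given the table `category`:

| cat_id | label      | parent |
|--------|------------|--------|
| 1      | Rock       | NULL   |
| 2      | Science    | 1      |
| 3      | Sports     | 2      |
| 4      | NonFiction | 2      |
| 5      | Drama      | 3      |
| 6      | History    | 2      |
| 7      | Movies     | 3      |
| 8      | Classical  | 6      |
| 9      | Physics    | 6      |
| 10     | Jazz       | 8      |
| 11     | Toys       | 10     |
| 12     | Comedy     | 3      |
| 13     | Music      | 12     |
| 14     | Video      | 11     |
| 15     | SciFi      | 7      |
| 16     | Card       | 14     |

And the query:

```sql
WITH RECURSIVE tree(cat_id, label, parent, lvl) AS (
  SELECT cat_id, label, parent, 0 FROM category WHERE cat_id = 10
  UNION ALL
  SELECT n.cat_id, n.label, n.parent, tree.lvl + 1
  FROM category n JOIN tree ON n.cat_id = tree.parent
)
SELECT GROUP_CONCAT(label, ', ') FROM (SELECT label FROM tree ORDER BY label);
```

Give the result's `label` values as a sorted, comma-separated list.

Base: cat_id=10 (Jazz), parent=8, lvl 0.
Iteration 1: join on cat_id=8 -> Classical (id 8, parent=6, lvl 1).
Iteration 2: join on cat_id=6 -> History (id 6, parent=2, lvl 2).
Iteration 3: join on cat_id=2 -> Science (id 2, parent=1, lvl 3).
Iteration 4: join on cat_id=1 -> Rock (id 1, parent=NULL, lvl 4).
Iteration 5: parent is NULL; no match; recursion stops.

Classical, History, Jazz, Rock, Science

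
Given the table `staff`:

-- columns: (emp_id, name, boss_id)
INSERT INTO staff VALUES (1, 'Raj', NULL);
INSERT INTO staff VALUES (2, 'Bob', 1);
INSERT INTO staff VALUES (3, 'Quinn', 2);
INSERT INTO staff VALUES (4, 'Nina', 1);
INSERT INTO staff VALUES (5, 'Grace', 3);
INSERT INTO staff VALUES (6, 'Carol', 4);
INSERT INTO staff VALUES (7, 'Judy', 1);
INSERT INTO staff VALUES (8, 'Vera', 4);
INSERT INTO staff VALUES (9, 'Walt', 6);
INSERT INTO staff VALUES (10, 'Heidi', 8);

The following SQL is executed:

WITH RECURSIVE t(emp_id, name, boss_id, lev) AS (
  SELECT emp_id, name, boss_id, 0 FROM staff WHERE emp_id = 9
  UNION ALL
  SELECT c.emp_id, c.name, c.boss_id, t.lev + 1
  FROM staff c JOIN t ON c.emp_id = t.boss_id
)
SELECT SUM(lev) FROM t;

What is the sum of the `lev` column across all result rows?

6

Base: emp_id=9 (Walt), boss_id=6, lev 0.
Iteration 1: join on emp_id=6 -> Carol (id 6, boss_id=4, lev 1).
Iteration 2: join on emp_id=4 -> Nina (id 4, boss_id=1, lev 2).
Iteration 3: join on emp_id=1 -> Raj (id 1, boss_id=NULL, lev 3).
Iteration 4: boss_id is NULL; no match; recursion stops.
SUM(lev) = 0 + 1 + 2 + 3 = 6.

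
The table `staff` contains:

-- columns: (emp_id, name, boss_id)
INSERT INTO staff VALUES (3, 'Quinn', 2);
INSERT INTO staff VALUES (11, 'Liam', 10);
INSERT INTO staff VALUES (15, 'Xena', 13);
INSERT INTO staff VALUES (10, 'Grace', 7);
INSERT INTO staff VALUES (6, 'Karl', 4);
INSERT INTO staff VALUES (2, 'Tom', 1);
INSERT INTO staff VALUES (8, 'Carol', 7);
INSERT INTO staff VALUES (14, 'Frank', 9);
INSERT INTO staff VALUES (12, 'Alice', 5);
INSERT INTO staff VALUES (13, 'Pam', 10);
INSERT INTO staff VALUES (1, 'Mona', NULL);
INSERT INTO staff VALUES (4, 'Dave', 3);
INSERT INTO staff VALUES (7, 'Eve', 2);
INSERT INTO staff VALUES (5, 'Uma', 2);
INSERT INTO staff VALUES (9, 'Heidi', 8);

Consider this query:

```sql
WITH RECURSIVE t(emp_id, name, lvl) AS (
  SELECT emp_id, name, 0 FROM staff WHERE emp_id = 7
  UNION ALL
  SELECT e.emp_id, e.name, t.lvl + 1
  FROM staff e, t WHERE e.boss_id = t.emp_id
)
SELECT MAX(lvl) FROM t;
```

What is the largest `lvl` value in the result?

Base: emp_id=7 (Eve) at lvl 0.
Iteration 1: rows with boss_id in {7} -> Carol (id 8, lvl 1), Grace (id 10, lvl 1).
Iteration 2: rows with boss_id in {8,10} -> Heidi (id 9, lvl 2), Liam (id 11, lvl 2), Pam (id 13, lvl 2).
Iteration 3: rows with boss_id in {9,11,13} -> Frank (id 14, lvl 3), Xena (id 15, lvl 3).
Iteration 4: no rows with boss_id in {14,15}; recursion stops.
lvl values: 0, 1, 1, 2, 2, 2, 3, 3; the maximum is 3.

3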